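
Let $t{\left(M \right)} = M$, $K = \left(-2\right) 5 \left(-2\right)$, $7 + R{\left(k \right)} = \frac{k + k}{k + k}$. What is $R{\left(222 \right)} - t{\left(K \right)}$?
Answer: $-26$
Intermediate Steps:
$R{\left(k \right)} = -6$ ($R{\left(k \right)} = -7 + \frac{k + k}{k + k} = -7 + \frac{2 k}{2 k} = -7 + 2 k \frac{1}{2 k} = -7 + 1 = -6$)
$K = 20$ ($K = \left(-10\right) \left(-2\right) = 20$)
$R{\left(222 \right)} - t{\left(K \right)} = -6 - 20 = -26$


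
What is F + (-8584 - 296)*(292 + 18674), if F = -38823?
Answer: -168456903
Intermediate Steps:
F + (-8584 - 296)*(292 + 18674) = -38823 + (-8584 - 296)*(292 + 18674) = -38823 - 8880*18966 = -38823 - 168418080 = -168456903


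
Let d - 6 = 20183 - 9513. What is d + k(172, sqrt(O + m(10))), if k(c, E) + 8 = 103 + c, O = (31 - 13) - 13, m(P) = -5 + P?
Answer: 10943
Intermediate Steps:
O = 5 (O = 18 - 13 = 5)
k(c, E) = 95 + c (k(c, E) = -8 + (103 + c) = 95 + c)
d = 10676 (d = 6 + (20183 - 9513) = 6 + 10670 = 10676)
d + k(172, sqrt(O + m(10))) = 10676 + (95 + 172) = 10676 + 267 = 10943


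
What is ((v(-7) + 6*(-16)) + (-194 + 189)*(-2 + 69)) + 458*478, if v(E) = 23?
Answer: 218516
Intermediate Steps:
((v(-7) + 6*(-16)) + (-194 + 189)*(-2 + 69)) + 458*478 = ((23 + 6*(-16)) + (-194 + 189)*(-2 + 69)) + 458*478 = ((23 - 96) - 5*67) + 218924 = (-73 - 335) + 218924 = -408 + 218924 = 218516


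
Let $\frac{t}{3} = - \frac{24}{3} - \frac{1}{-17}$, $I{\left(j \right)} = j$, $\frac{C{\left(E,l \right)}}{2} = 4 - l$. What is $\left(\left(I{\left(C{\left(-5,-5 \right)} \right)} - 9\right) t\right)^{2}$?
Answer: $\frac{13286025}{289} \approx 45972.0$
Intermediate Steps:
$C{\left(E,l \right)} = 8 - 2 l$ ($C{\left(E,l \right)} = 2 \left(4 - l\right) = 8 - 2 l$)
$t = - \frac{405}{17}$ ($t = 3 \left(- \frac{24}{3} - \frac{1}{-17}\right) = 3 \left(\left(-24\right) \frac{1}{3} - - \frac{1}{17}\right) = 3 \left(-8 + \frac{1}{17}\right) = 3 \left(- \frac{135}{17}\right) = - \frac{405}{17} \approx -23.824$)
$\left(\left(I{\left(C{\left(-5,-5 \right)} \right)} - 9\right) t\right)^{2} = \left(\left(\left(8 - -10\right) - 9\right) \left(- \frac{405}{17}\right)\right)^{2} = \left(\left(\left(8 + 10\right) - 9\right) \left(- \frac{405}{17}\right)\right)^{2} = \left(\left(18 - 9\right) \left(- \frac{405}{17}\right)\right)^{2} = \left(9 \left(- \frac{405}{17}\right)\right)^{2} = \left(- \frac{3645}{17}\right)^{2} = \frac{13286025}{289}$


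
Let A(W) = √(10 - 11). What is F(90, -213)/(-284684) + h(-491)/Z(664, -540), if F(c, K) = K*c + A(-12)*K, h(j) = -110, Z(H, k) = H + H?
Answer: -732185/47257544 + 213*I/284684 ≈ -0.015494 + 0.0007482*I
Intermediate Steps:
A(W) = I (A(W) = √(-1) = I)
Z(H, k) = 2*H
F(c, K) = I*K + K*c (F(c, K) = K*c + I*K = I*K + K*c)
F(90, -213)/(-284684) + h(-491)/Z(664, -540) = -213*(I + 90)/(-284684) - 110/(2*664) = -213*(90 + I)*(-1/284684) - 110/1328 = (-19170 - 213*I)*(-1/284684) - 110*1/1328 = (9585/142342 + 213*I/284684) - 55/664 = -732185/47257544 + 213*I/284684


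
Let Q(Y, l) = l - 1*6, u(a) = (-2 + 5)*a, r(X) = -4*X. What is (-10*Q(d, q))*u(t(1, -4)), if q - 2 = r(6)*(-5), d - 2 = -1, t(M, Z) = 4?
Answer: -13920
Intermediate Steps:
d = 1 (d = 2 - 1 = 1)
u(a) = 3*a
q = 122 (q = 2 - 4*6*(-5) = 2 - 24*(-5) = 2 + 120 = 122)
Q(Y, l) = -6 + l (Q(Y, l) = l - 6 = -6 + l)
(-10*Q(d, q))*u(t(1, -4)) = (-10*(-6 + 122))*(3*4) = -10*116*12 = -1160*12 = -13920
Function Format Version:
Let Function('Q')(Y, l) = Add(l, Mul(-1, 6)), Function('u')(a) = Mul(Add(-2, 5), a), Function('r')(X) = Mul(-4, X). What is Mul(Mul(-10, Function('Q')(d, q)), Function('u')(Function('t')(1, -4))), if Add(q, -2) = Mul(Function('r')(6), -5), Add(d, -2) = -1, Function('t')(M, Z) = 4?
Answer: -13920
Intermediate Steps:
d = 1 (d = Add(2, -1) = 1)
Function('u')(a) = Mul(3, a)
q = 122 (q = Add(2, Mul(Mul(-4, 6), -5)) = Add(2, Mul(-24, -5)) = Add(2, 120) = 122)
Function('Q')(Y, l) = Add(-6, l) (Function('Q')(Y, l) = Add(l, -6) = Add(-6, l))
Mul(Mul(-10, Function('Q')(d, q)), Function('u')(Function('t')(1, -4))) = Mul(Mul(-10, Add(-6, 122)), Mul(3, 4)) = Mul(Mul(-10, 116), 12) = Mul(-1160, 12) = -13920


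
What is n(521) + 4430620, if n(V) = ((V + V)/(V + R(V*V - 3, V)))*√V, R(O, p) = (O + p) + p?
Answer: 4430620 + 1042*√521/273001 ≈ 4.4306e+6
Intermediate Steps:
R(O, p) = O + 2*p
n(V) = 2*V^(3/2)/(-3 + V² + 3*V) (n(V) = ((V + V)/(V + ((V*V - 3) + 2*V)))*√V = ((2*V)/(V + ((V² - 3) + 2*V)))*√V = ((2*V)/(V + ((-3 + V²) + 2*V)))*√V = ((2*V)/(V + (-3 + V² + 2*V)))*√V = ((2*V)/(-3 + V² + 3*V))*√V = (2*V/(-3 + V² + 3*V))*√V = 2*V^(3/2)/(-3 + V² + 3*V))
n(521) + 4430620 = 2*521^(3/2)/(-3 + 521² + 3*521) + 4430620 = 2*(521*√521)/(-3 + 271441 + 1563) + 4430620 = 2*(521*√521)/273001 + 4430620 = 2*(521*√521)*(1/273001) + 4430620 = 1042*√521/273001 + 4430620 = 4430620 + 1042*√521/273001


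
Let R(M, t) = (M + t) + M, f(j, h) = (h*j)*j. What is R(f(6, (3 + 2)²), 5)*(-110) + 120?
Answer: -198430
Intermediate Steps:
f(j, h) = h*j²
R(M, t) = t + 2*M
R(f(6, (3 + 2)²), 5)*(-110) + 120 = (5 + 2*((3 + 2)²*6²))*(-110) + 120 = (5 + 2*(5²*36))*(-110) + 120 = (5 + 2*(25*36))*(-110) + 120 = (5 + 2*900)*(-110) + 120 = (5 + 1800)*(-110) + 120 = 1805*(-110) + 120 = -198550 + 120 = -198430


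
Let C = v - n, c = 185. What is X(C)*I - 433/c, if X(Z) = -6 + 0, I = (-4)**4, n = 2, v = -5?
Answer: -284593/185 ≈ -1538.3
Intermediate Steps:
C = -7 (C = -5 - 1*2 = -5 - 2 = -7)
I = 256
X(Z) = -6
X(C)*I - 433/c = -6*256 - 433/185 = -1536 - 433*1/185 = -1536 - 433/185 = -284593/185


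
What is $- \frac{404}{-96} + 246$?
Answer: $\frac{6005}{24} \approx 250.21$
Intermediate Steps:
$- \frac{404}{-96} + 246 = \left(-404\right) \left(- \frac{1}{96}\right) + 246 = \frac{101}{24} + 246 = \frac{6005}{24}$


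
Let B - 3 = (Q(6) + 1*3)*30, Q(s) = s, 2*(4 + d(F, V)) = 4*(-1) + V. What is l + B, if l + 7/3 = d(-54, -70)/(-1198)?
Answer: 972899/3594 ≈ 270.70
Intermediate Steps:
d(F, V) = -6 + V/2 (d(F, V) = -4 + (4*(-1) + V)/2 = -4 + (-4 + V)/2 = -4 + (-2 + V/2) = -6 + V/2)
l = -8263/3594 (l = -7/3 + (-6 + (½)*(-70))/(-1198) = -7/3 + (-6 - 35)*(-1/1198) = -7/3 - 41*(-1/1198) = -7/3 + 41/1198 = -8263/3594 ≈ -2.2991)
B = 273 (B = 3 + (6 + 1*3)*30 = 3 + (6 + 3)*30 = 3 + 9*30 = 3 + 270 = 273)
l + B = -8263/3594 + 273 = 972899/3594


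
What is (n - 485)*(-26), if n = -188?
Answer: 17498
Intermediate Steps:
(n - 485)*(-26) = (-188 - 485)*(-26) = -673*(-26) = 17498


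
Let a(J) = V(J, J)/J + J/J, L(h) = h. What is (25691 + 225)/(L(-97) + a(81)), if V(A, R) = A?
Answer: -1364/5 ≈ -272.80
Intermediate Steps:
a(J) = 2 (a(J) = J/J + J/J = 1 + 1 = 2)
(25691 + 225)/(L(-97) + a(81)) = (25691 + 225)/(-97 + 2) = 25916/(-95) = 25916*(-1/95) = -1364/5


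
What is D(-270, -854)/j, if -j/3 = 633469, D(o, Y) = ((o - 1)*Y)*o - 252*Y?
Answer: 20757324/633469 ≈ 32.768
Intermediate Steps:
D(o, Y) = -252*Y + Y*o*(-1 + o) (D(o, Y) = ((-1 + o)*Y)*o - 252*Y = (Y*(-1 + o))*o - 252*Y = Y*o*(-1 + o) - 252*Y = -252*Y + Y*o*(-1 + o))
j = -1900407 (j = -3*633469 = -1900407)
D(-270, -854)/j = -854*(-252 + (-270)² - 1*(-270))/(-1900407) = -854*(-252 + 72900 + 270)*(-1/1900407) = -854*72918*(-1/1900407) = -62271972*(-1/1900407) = 20757324/633469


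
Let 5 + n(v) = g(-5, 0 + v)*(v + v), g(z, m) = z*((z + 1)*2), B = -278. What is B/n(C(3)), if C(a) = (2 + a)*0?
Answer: 278/5 ≈ 55.600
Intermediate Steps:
g(z, m) = z*(2 + 2*z) (g(z, m) = z*((1 + z)*2) = z*(2 + 2*z))
C(a) = 0
n(v) = -5 + 80*v (n(v) = -5 + (2*(-5)*(1 - 5))*(v + v) = -5 + (2*(-5)*(-4))*(2*v) = -5 + 40*(2*v) = -5 + 80*v)
B/n(C(3)) = -278/(-5 + 80*0) = -278/(-5 + 0) = -278/(-5) = -278*(-⅕) = 278/5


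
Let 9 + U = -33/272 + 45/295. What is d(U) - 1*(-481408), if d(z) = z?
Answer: 7725491653/16048 ≈ 4.8140e+5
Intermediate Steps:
U = -143931/16048 (U = -9 + (-33/272 + 45/295) = -9 + (-33*1/272 + 45*(1/295)) = -9 + (-33/272 + 9/59) = -9 + 501/16048 = -143931/16048 ≈ -8.9688)
d(U) - 1*(-481408) = -143931/16048 - 1*(-481408) = -143931/16048 + 481408 = 7725491653/16048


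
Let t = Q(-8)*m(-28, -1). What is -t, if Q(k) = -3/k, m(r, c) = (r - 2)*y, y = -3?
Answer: -135/4 ≈ -33.750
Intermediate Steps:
m(r, c) = 6 - 3*r (m(r, c) = (r - 2)*(-3) = (-2 + r)*(-3) = 6 - 3*r)
t = 135/4 (t = (-3/(-8))*(6 - 3*(-28)) = (-3*(-⅛))*(6 + 84) = (3/8)*90 = 135/4 ≈ 33.750)
-t = -1*135/4 = -135/4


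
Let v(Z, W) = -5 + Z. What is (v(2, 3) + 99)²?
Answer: 9216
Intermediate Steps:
(v(2, 3) + 99)² = ((-5 + 2) + 99)² = (-3 + 99)² = 96² = 9216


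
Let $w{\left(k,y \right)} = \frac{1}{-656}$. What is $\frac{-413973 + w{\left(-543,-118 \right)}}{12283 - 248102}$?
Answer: $\frac{271566289}{154697264} \approx 1.7555$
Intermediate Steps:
$w{\left(k,y \right)} = - \frac{1}{656}$
$\frac{-413973 + w{\left(-543,-118 \right)}}{12283 - 248102} = \frac{-413973 - \frac{1}{656}}{12283 - 248102} = - \frac{271566289}{656 \left(-235819\right)} = \left(- \frac{271566289}{656}\right) \left(- \frac{1}{235819}\right) = \frac{271566289}{154697264}$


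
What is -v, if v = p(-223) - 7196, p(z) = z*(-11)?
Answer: 4743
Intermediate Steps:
p(z) = -11*z
v = -4743 (v = -11*(-223) - 7196 = 2453 - 7196 = -4743)
-v = -1*(-4743) = 4743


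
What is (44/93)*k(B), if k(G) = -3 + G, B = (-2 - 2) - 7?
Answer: -616/93 ≈ -6.6237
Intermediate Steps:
B = -11 (B = -4 - 7 = -11)
(44/93)*k(B) = (44/93)*(-3 - 11) = (44*(1/93))*(-14) = (44/93)*(-14) = -616/93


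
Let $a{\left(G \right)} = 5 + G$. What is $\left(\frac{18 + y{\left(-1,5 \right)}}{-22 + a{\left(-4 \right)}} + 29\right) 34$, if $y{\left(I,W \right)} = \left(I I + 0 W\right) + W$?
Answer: $\frac{6630}{7} \approx 947.14$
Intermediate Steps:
$y{\left(I,W \right)} = W + I^{2}$ ($y{\left(I,W \right)} = \left(I^{2} + 0\right) + W = I^{2} + W = W + I^{2}$)
$\left(\frac{18 + y{\left(-1,5 \right)}}{-22 + a{\left(-4 \right)}} + 29\right) 34 = \left(\frac{18 + \left(5 + \left(-1\right)^{2}\right)}{-22 + \left(5 - 4\right)} + 29\right) 34 = \left(\frac{18 + \left(5 + 1\right)}{-22 + 1} + 29\right) 34 = \left(\frac{18 + 6}{-21} + 29\right) 34 = \left(24 \left(- \frac{1}{21}\right) + 29\right) 34 = \left(- \frac{8}{7} + 29\right) 34 = \frac{195}{7} \cdot 34 = \frac{6630}{7}$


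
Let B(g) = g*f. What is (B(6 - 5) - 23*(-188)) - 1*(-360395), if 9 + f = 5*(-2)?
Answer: 364700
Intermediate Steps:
f = -19 (f = -9 + 5*(-2) = -9 - 10 = -19)
B(g) = -19*g (B(g) = g*(-19) = -19*g)
(B(6 - 5) - 23*(-188)) - 1*(-360395) = (-19*(6 - 5) - 23*(-188)) - 1*(-360395) = (-19*1 + 4324) + 360395 = (-19 + 4324) + 360395 = 4305 + 360395 = 364700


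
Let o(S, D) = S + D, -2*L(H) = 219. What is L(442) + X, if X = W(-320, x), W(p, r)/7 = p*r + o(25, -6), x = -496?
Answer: 2222127/2 ≈ 1.1111e+6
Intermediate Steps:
L(H) = -219/2 (L(H) = -½*219 = -219/2)
o(S, D) = D + S
W(p, r) = 133 + 7*p*r (W(p, r) = 7*(p*r + (-6 + 25)) = 7*(p*r + 19) = 7*(19 + p*r) = 133 + 7*p*r)
X = 1111173 (X = 133 + 7*(-320)*(-496) = 133 + 1111040 = 1111173)
L(442) + X = -219/2 + 1111173 = 2222127/2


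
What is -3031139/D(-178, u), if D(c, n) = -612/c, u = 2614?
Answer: -269771371/306 ≈ -8.8161e+5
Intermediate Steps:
-3031139/D(-178, u) = -3031139/((-612/(-178))) = -3031139/((-612*(-1/178))) = -3031139/306/89 = -3031139*89/306 = -269771371/306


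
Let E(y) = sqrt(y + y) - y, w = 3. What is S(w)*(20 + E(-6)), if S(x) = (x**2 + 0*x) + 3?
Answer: 312 + 24*I*sqrt(3) ≈ 312.0 + 41.569*I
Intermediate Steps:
S(x) = 3 + x**2 (S(x) = (x**2 + 0) + 3 = x**2 + 3 = 3 + x**2)
E(y) = -y + sqrt(2)*sqrt(y) (E(y) = sqrt(2*y) - y = sqrt(2)*sqrt(y) - y = -y + sqrt(2)*sqrt(y))
S(w)*(20 + E(-6)) = (3 + 3**2)*(20 + (-1*(-6) + sqrt(2)*sqrt(-6))) = (3 + 9)*(20 + (6 + sqrt(2)*(I*sqrt(6)))) = 12*(20 + (6 + 2*I*sqrt(3))) = 12*(26 + 2*I*sqrt(3)) = 312 + 24*I*sqrt(3)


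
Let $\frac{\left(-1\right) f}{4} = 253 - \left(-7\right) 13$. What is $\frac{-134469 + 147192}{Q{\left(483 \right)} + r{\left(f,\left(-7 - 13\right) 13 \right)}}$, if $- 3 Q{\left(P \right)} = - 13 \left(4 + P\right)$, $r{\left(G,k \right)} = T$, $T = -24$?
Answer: $\frac{38169}{6259} \approx 6.0983$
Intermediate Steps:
$f = -1376$ ($f = - 4 \left(253 - \left(-7\right) 13\right) = - 4 \left(253 - -91\right) = - 4 \left(253 + 91\right) = \left(-4\right) 344 = -1376$)
$r{\left(G,k \right)} = -24$
$Q{\left(P \right)} = \frac{52}{3} + \frac{13 P}{3}$ ($Q{\left(P \right)} = - \frac{\left(-13\right) \left(4 + P\right)}{3} = - \frac{-52 - 13 P}{3} = \frac{52}{3} + \frac{13 P}{3}$)
$\frac{-134469 + 147192}{Q{\left(483 \right)} + r{\left(f,\left(-7 - 13\right) 13 \right)}} = \frac{-134469 + 147192}{\left(\frac{52}{3} + \frac{13}{3} \cdot 483\right) - 24} = \frac{12723}{\left(\frac{52}{3} + 2093\right) - 24} = \frac{12723}{\frac{6331}{3} - 24} = \frac{12723}{\frac{6259}{3}} = 12723 \cdot \frac{3}{6259} = \frac{38169}{6259}$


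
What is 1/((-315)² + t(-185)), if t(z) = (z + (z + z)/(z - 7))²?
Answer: 9216/1223338225 ≈ 7.5335e-6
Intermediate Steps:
t(z) = (z + 2*z/(-7 + z))² (t(z) = (z + (2*z)/(-7 + z))² = (z + 2*z/(-7 + z))²)
1/((-315)² + t(-185)) = 1/((-315)² + (-185)²*(-5 - 185)²/(-7 - 185)²) = 1/(99225 + 34225*(-190)²/(-192)²) = 1/(99225 + 34225*(1/36864)*36100) = 1/(99225 + 308880625/9216) = 1/(1223338225/9216) = 9216/1223338225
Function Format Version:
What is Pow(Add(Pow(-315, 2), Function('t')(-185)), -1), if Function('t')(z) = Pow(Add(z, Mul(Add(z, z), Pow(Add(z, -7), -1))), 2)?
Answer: Rational(9216, 1223338225) ≈ 7.5335e-6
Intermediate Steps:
Function('t')(z) = Pow(Add(z, Mul(2, z, Pow(Add(-7, z), -1))), 2) (Function('t')(z) = Pow(Add(z, Mul(Mul(2, z), Pow(Add(-7, z), -1))), 2) = Pow(Add(z, Mul(2, z, Pow(Add(-7, z), -1))), 2))
Pow(Add(Pow(-315, 2), Function('t')(-185)), -1) = Pow(Add(Pow(-315, 2), Mul(Pow(-185, 2), Pow(Add(-7, -185), -2), Pow(Add(-5, -185), 2))), -1) = Pow(Add(99225, Mul(34225, Pow(-192, -2), Pow(-190, 2))), -1) = Pow(Add(99225, Mul(34225, Rational(1, 36864), 36100)), -1) = Pow(Add(99225, Rational(308880625, 9216)), -1) = Pow(Rational(1223338225, 9216), -1) = Rational(9216, 1223338225)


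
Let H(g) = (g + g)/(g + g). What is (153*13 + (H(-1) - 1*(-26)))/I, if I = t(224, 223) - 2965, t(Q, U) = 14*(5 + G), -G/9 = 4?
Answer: -672/1133 ≈ -0.59312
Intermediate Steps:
G = -36 (G = -9*4 = -36)
H(g) = 1 (H(g) = (2*g)/((2*g)) = (2*g)*(1/(2*g)) = 1)
t(Q, U) = -434 (t(Q, U) = 14*(5 - 36) = 14*(-31) = -434)
I = -3399 (I = -434 - 2965 = -3399)
(153*13 + (H(-1) - 1*(-26)))/I = (153*13 + (1 - 1*(-26)))/(-3399) = (1989 + (1 + 26))*(-1/3399) = (1989 + 27)*(-1/3399) = 2016*(-1/3399) = -672/1133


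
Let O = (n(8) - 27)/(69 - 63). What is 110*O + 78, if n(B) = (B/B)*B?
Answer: -811/3 ≈ -270.33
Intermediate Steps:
n(B) = B (n(B) = 1*B = B)
O = -19/6 (O = (8 - 27)/(69 - 63) = -19/6 ≈ -3.1667)
110*O + 78 = 110*(-19/6) + 78 = -1045/3 + 78 = -811/3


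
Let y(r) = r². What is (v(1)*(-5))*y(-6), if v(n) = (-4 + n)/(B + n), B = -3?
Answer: -270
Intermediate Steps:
v(n) = (-4 + n)/(-3 + n)
(v(1)*(-5))*y(-6) = (((-4 + 1)/(-3 + 1))*(-5))*(-6)² = ((-3/(-2))*(-5))*36 = (-½*(-3)*(-5))*36 = ((3/2)*(-5))*36 = -15/2*36 = -270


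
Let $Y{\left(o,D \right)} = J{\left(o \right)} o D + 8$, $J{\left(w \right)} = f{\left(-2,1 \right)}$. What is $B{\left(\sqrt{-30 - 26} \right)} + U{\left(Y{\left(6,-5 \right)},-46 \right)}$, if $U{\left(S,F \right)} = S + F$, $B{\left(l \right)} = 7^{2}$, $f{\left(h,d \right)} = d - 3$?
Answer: $71$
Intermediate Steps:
$f{\left(h,d \right)} = -3 + d$ ($f{\left(h,d \right)} = d - 3 = -3 + d$)
$B{\left(l \right)} = 49$
$J{\left(w \right)} = -2$ ($J{\left(w \right)} = -3 + 1 = -2$)
$Y{\left(o,D \right)} = 8 - 2 D o$ ($Y{\left(o,D \right)} = - 2 o D + 8 = - 2 D o + 8 = 8 - 2 D o$)
$U{\left(S,F \right)} = F + S$
$B{\left(\sqrt{-30 - 26} \right)} + U{\left(Y{\left(6,-5 \right)},-46 \right)} = 49 - \left(38 - 60\right) = 49 + \left(-46 + \left(8 + 60\right)\right) = 49 + \left(-46 + 68\right) = 49 + 22 = 71$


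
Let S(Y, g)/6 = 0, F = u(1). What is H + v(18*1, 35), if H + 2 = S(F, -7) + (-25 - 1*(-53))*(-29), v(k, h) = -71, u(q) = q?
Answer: -885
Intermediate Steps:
F = 1
S(Y, g) = 0 (S(Y, g) = 6*0 = 0)
H = -814 (H = -2 + (0 + (-25 - 1*(-53))*(-29)) = -2 + (0 + (-25 + 53)*(-29)) = -2 + (0 + 28*(-29)) = -2 + (0 - 812) = -2 - 812 = -814)
H + v(18*1, 35) = -814 - 71 = -885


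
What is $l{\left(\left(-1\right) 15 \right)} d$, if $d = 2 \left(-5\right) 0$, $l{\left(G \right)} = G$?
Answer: $0$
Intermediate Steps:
$d = 0$ ($d = \left(-10\right) 0 = 0$)
$l{\left(\left(-1\right) 15 \right)} d = \left(-1\right) 15 \cdot 0 = \left(-15\right) 0 = 0$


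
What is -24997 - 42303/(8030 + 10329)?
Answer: -458962226/18359 ≈ -24999.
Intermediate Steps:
-24997 - 42303/(8030 + 10329) = -24997 - 42303/18359 = -458962226/18359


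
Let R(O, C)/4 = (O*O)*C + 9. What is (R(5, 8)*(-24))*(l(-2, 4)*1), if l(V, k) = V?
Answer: 40128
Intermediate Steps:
R(O, C) = 36 + 4*C*O² (R(O, C) = 4*((O*O)*C + 9) = 4*(O²*C + 9) = 4*(C*O² + 9) = 4*(9 + C*O²) = 36 + 4*C*O²)
(R(5, 8)*(-24))*(l(-2, 4)*1) = ((36 + 4*8*5²)*(-24))*(-2*1) = ((36 + 4*8*25)*(-24))*(-2) = ((36 + 800)*(-24))*(-2) = (836*(-24))*(-2) = -20064*(-2) = 40128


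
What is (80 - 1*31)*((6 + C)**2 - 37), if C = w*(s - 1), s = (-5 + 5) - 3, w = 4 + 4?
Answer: 31311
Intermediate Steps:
w = 8
s = -3 (s = 0 - 3 = -3)
C = -32 (C = 8*(-3 - 1) = 8*(-4) = -32)
(80 - 1*31)*((6 + C)**2 - 37) = (80 - 1*31)*((6 - 32)**2 - 37) = (80 - 31)*((-26)**2 - 37) = 49*(676 - 37) = 49*639 = 31311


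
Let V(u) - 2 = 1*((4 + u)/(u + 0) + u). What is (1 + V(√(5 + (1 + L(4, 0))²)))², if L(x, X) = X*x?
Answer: 98/3 + 40*√6/3 ≈ 65.327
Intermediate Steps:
V(u) = 2 + u + (4 + u)/u (V(u) = 2 + 1*((4 + u)/(u + 0) + u) = 2 + 1*((4 + u)/u + u) = 2 + 1*(u + (4 + u)/u) = 2 + (u + (4 + u)/u) = 2 + u + (4 + u)/u)
(1 + V(√(5 + (1 + L(4, 0))²)))² = (1 + (3 + √(5 + (1 + 0*4)²) + 4/(√(5 + (1 + 0*4)²))))² = (1 + (3 + √(5 + (1 + 0)²) + 4/(√(5 + (1 + 0)²))))² = (1 + (3 + √(5 + 1²) + 4/(√(5 + 1²))))² = (1 + (3 + √(5 + 1) + 4/(√(5 + 1))))² = (1 + (3 + √6 + 4/(√6)))² = (1 + (3 + √6 + 4*(√6/6)))² = (1 + (3 + √6 + 2*√6/3))² = (1 + (3 + 5*√6/3))² = (4 + 5*√6/3)²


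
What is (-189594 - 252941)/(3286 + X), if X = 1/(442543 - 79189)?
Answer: -32159372478/238796249 ≈ -134.67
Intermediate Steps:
X = 1/363354 ≈ 2.7521e-6
(-189594 - 252941)/(3286 + X) = (-189594 - 252941)/(3286 + 1/363354) = -442535/1193981245/363354 = -442535*363354/1193981245 = -32159372478/238796249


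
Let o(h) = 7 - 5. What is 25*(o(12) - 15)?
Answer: -325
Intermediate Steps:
o(h) = 2
25*(o(12) - 15) = 25*(2 - 15) = 25*(-13) = -325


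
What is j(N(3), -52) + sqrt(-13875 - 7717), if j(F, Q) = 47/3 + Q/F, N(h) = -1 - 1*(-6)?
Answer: 79/15 + 2*I*sqrt(5398) ≈ 5.2667 + 146.94*I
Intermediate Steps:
N(h) = 5 (N(h) = -1 + 6 = 5)
j(F, Q) = 47/3 + Q/F (j(F, Q) = 47*(1/3) + Q/F = 47/3 + Q/F)
j(N(3), -52) + sqrt(-13875 - 7717) = (47/3 - 52/5) + sqrt(-13875 - 7717) = (47/3 - 52*1/5) + sqrt(-21592) = (47/3 - 52/5) + 2*I*sqrt(5398) = 79/15 + 2*I*sqrt(5398)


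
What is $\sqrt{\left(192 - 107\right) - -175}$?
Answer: $2 \sqrt{65} \approx 16.125$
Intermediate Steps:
$\sqrt{\left(192 - 107\right) - -175} = \sqrt{\left(192 - 107\right) + \left(-43 + 218\right)} = \sqrt{85 + 175} = \sqrt{260} = 2 \sqrt{65}$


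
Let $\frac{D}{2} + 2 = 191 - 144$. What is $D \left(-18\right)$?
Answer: $-1620$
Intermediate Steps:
$D = 90$ ($D = -4 + 2 \left(191 - 144\right) = -4 + 2 \cdot 47 = -4 + 94 = 90$)
$D \left(-18\right) = 90 \left(-18\right) = -1620$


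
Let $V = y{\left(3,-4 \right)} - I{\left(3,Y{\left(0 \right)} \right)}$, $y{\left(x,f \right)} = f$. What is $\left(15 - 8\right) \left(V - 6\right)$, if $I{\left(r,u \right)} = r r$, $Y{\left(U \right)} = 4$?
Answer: $-133$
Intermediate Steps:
$I{\left(r,u \right)} = r^{2}$
$V = -13$ ($V = -4 - 3^{2} = -4 - 9 = -13$)
$\left(15 - 8\right) \left(V - 6\right) = \left(15 - 8\right) \left(-13 - 6\right) = 7 \left(-13 - 6\right) = 7 \left(-19\right) = -133$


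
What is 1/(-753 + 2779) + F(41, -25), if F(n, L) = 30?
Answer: 60781/2026 ≈ 30.000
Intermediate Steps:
1/(-753 + 2779) + F(41, -25) = 1/(-753 + 2779) + 30 = 1/2026 + 30 = 60781/2026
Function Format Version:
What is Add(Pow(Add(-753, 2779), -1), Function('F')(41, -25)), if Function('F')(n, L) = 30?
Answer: Rational(60781, 2026) ≈ 30.000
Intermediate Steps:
Add(Pow(Add(-753, 2779), -1), Function('F')(41, -25)) = Add(Pow(Add(-753, 2779), -1), 30) = Add(Pow(2026, -1), 30) = Add(Rational(1, 2026), 30) = Rational(60781, 2026)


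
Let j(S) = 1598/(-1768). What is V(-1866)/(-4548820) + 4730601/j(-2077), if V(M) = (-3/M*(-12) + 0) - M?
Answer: -17399982365010804/3324505097 ≈ -5.2339e+6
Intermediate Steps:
j(S) = -47/52 (j(S) = 1598*(-1/1768) = -47/52)
V(M) = -M + 36/M (V(M) = (36/M + 0) - M = 36/M - M = -M + 36/M)
V(-1866)/(-4548820) + 4730601/j(-2077) = (-1*(-1866) + 36/(-1866))/(-4548820) + 4730601/(-47/52) = (1866 + 36*(-1/1866))*(-1/4548820) + 4730601*(-52/47) = (1866 - 6/311)*(-1/4548820) - 245991252/47 = (580320/311)*(-1/4548820) - 245991252/47 = -29016/70734151 - 245991252/47 = -17399982365010804/3324505097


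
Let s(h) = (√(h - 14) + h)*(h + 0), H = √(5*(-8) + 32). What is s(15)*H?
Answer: 480*I*√2 ≈ 678.82*I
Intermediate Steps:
H = 2*I*√2 (H = √(-40 + 32) = √(-8) = 2*I*√2 ≈ 2.8284*I)
s(h) = h*(h + √(-14 + h)) (s(h) = (√(-14 + h) + h)*h = (h + √(-14 + h))*h = h*(h + √(-14 + h)))
s(15)*H = (15*(15 + √(-14 + 15)))*(2*I*√2) = (15*(15 + √1))*(2*I*√2) = (15*(15 + 1))*(2*I*√2) = (15*16)*(2*I*√2) = 240*(2*I*√2) = 480*I*√2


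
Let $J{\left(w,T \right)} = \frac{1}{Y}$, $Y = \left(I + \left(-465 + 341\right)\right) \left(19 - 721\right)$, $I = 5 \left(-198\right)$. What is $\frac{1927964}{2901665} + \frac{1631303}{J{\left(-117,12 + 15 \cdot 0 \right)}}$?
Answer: $\frac{3701725486701963824}{2901665} \approx 1.2757 \cdot 10^{12}$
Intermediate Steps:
$I = -990$
$Y = 782028$ ($Y = \left(-990 + \left(-465 + 341\right)\right) \left(19 - 721\right) = \left(-990 - 124\right) \left(-702\right) = \left(-1114\right) \left(-702\right) = 782028$)
$J{\left(w,T \right)} = \frac{1}{782028}$
$\frac{1927964}{2901665} + \frac{1631303}{J{\left(-117,12 + 15 \cdot 0 \right)}} = \frac{1927964}{2901665} + 1631303 \frac{1}{\frac{1}{782028}} = 1927964 \cdot \frac{1}{2901665} + 1631303 \cdot 782028 = \frac{1927964}{2901665} + 1275724622484 = \frac{3701725486701963824}{2901665}$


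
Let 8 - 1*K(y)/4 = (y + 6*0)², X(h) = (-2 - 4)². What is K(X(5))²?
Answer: 26543104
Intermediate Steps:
X(h) = 36 (X(h) = (-6)² = 36)
K(y) = 32 - 4*y² (K(y) = 32 - 4*(y + 6*0)² = 32 - 4*(y + 0)² = 32 - 4*y²)
K(X(5))² = (32 - 4*36²)² = (32 - 4*1296)² = (32 - 5184)² = (-5152)² = 26543104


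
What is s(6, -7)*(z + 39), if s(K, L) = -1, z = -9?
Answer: -30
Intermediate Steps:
s(6, -7)*(z + 39) = -(-9 + 39) = -1*30 = -30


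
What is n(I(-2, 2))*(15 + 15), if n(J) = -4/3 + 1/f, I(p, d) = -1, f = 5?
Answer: -34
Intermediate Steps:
n(J) = -17/15 (n(J) = -4/3 + 1/5 = -4*⅓ + 1*(⅕) = -4/3 + ⅕ = -17/15)
n(I(-2, 2))*(15 + 15) = -17*(15 + 15)/15 = -17/15*30 = -34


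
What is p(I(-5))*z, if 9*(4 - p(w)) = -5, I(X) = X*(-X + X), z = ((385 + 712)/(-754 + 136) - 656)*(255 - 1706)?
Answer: 24183388955/5562 ≈ 4.3480e+6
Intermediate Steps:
z = 589838755/618 (z = (1097/(-618) - 656)*(-1451) = (1097*(-1/618) - 656)*(-1451) = (-1097/618 - 656)*(-1451) = -406505/618*(-1451) = 589838755/618 ≈ 9.5443e+5)
I(X) = 0 (I(X) = X*0 = 0)
p(w) = 41/9 (p(w) = 4 - ⅑*(-5) = 4 + 5/9 = 41/9)
p(I(-5))*z = (41/9)*(589838755/618) = 24183388955/5562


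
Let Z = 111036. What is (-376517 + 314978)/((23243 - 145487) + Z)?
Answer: 20513/3736 ≈ 5.4906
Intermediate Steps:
(-376517 + 314978)/((23243 - 145487) + Z) = (-376517 + 314978)/((23243 - 145487) + 111036) = -61539/(-122244 + 111036) = -61539/(-11208) = -61539*(-1/11208) = 20513/3736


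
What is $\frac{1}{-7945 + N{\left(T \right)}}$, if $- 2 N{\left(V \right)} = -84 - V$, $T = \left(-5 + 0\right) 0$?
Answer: $- \frac{1}{7903} \approx -0.00012653$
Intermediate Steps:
$T = 0$ ($T = \left(-5\right) 0 = 0$)
$N{\left(V \right)} = 42 + \frac{V}{2}$ ($N{\left(V \right)} = - \frac{-84 - V}{2} = 42 + \frac{V}{2}$)
$\frac{1}{-7945 + N{\left(T \right)}} = \frac{1}{-7945 + \left(42 + \frac{1}{2} \cdot 0\right)} = \frac{1}{-7945 + \left(42 + 0\right)} = \frac{1}{-7945 + 42} = \frac{1}{-7903} = - \frac{1}{7903}$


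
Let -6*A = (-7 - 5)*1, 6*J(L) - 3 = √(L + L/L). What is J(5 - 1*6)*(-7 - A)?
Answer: -9/2 ≈ -4.5000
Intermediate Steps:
J(L) = ½ + √(1 + L)/6 (J(L) = ½ + √(L + L/L)/6 = ½ + √(L + 1)/6 = ½ + √(1 + L)/6)
A = 2 (A = -(-7 - 5)/6 = -(-2) = -⅙*(-12) = 2)
J(5 - 1*6)*(-7 - A) = (½ + √(1 + (5 - 1*6))/6)*(-7 - 1*2) = (½ + √(1 + (5 - 6))/6)*(-7 - 2) = (½ + √(1 - 1)/6)*(-9) = (½ + √0/6)*(-9) = (½ + (⅙)*0)*(-9) = (½ + 0)*(-9) = (½)*(-9) = -9/2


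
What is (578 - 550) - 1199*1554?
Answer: -1863218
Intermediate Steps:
(578 - 550) - 1199*1554 = 28 - 1863246 = -1863218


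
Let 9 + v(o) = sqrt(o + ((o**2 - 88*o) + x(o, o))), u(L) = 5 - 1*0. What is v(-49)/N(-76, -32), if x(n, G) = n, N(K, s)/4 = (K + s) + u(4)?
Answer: 9/412 - 21*sqrt(15)/412 ≈ -0.17556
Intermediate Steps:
u(L) = 5 (u(L) = 5 + 0 = 5)
N(K, s) = 20 + 4*K + 4*s (N(K, s) = 4*((K + s) + 5) = 4*(5 + K + s) = 20 + 4*K + 4*s)
v(o) = -9 + sqrt(o**2 - 86*o) (v(o) = -9 + sqrt(o + ((o**2 - 88*o) + o)) = -9 + sqrt(o + (o**2 - 87*o)) = -9 + sqrt(o**2 - 86*o))
v(-49)/N(-76, -32) = (-9 + sqrt(-49*(-86 - 49)))/(20 + 4*(-76) + 4*(-32)) = (-9 + sqrt(-49*(-135)))/(20 - 304 - 128) = (-9 + sqrt(6615))/(-412) = (-9 + 21*sqrt(15))*(-1/412) = 9/412 - 21*sqrt(15)/412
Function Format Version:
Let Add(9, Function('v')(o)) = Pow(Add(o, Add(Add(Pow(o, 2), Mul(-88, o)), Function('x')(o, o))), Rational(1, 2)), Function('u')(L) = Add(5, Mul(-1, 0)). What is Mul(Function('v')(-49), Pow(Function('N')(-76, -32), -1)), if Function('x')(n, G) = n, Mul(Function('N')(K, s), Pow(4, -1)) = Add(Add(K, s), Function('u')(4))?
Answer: Add(Rational(9, 412), Mul(Rational(-21, 412), Pow(15, Rational(1, 2)))) ≈ -0.17556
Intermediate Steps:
Function('u')(L) = 5 (Function('u')(L) = Add(5, 0) = 5)
Function('N')(K, s) = Add(20, Mul(4, K), Mul(4, s)) (Function('N')(K, s) = Mul(4, Add(Add(K, s), 5)) = Mul(4, Add(5, K, s)) = Add(20, Mul(4, K), Mul(4, s)))
Function('v')(o) = Add(-9, Pow(Add(Pow(o, 2), Mul(-86, o)), Rational(1, 2))) (Function('v')(o) = Add(-9, Pow(Add(o, Add(Add(Pow(o, 2), Mul(-88, o)), o)), Rational(1, 2))) = Add(-9, Pow(Add(o, Add(Pow(o, 2), Mul(-87, o))), Rational(1, 2))) = Add(-9, Pow(Add(Pow(o, 2), Mul(-86, o)), Rational(1, 2))))
Mul(Function('v')(-49), Pow(Function('N')(-76, -32), -1)) = Mul(Add(-9, Pow(Mul(-49, Add(-86, -49)), Rational(1, 2))), Pow(Add(20, Mul(4, -76), Mul(4, -32)), -1)) = Mul(Add(-9, Pow(Mul(-49, -135), Rational(1, 2))), Pow(Add(20, -304, -128), -1)) = Mul(Add(-9, Pow(6615, Rational(1, 2))), Pow(-412, -1)) = Mul(Add(-9, Mul(21, Pow(15, Rational(1, 2)))), Rational(-1, 412)) = Add(Rational(9, 412), Mul(Rational(-21, 412), Pow(15, Rational(1, 2))))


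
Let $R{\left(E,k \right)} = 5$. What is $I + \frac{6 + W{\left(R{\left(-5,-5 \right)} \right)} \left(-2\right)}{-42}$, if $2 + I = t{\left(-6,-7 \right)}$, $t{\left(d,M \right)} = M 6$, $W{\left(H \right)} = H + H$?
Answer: $- \frac{131}{3} \approx -43.667$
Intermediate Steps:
$W{\left(H \right)} = 2 H$
$t{\left(d,M \right)} = 6 M$
$I = -44$ ($I = -2 + 6 \left(-7\right) = -2 - 42 = -44$)
$I + \frac{6 + W{\left(R{\left(-5,-5 \right)} \right)} \left(-2\right)}{-42} = -44 + \frac{6 + 2 \cdot 5 \left(-2\right)}{-42} = -44 + \left(6 + 10 \left(-2\right)\right) \left(- \frac{1}{42}\right) = -44 + \left(6 - 20\right) \left(- \frac{1}{42}\right) = -44 - - \frac{1}{3} = -44 + \frac{1}{3} = - \frac{131}{3}$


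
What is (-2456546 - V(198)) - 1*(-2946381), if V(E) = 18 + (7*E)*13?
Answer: 471799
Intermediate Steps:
V(E) = 18 + 91*E
(-2456546 - V(198)) - 1*(-2946381) = (-2456546 - (18 + 91*198)) - 1*(-2946381) = (-2456546 - (18 + 18018)) + 2946381 = (-2456546 - 1*18036) + 2946381 = (-2456546 - 18036) + 2946381 = -2474582 + 2946381 = 471799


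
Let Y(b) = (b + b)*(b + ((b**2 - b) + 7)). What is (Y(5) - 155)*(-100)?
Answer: -16500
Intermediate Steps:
Y(b) = 2*b*(7 + b**2) (Y(b) = (2*b)*(b + (7 + b**2 - b)) = (2*b)*(7 + b**2) = 2*b*(7 + b**2))
(Y(5) - 155)*(-100) = (2*5*(7 + 5**2) - 155)*(-100) = (2*5*(7 + 25) - 155)*(-100) = (2*5*32 - 155)*(-100) = (320 - 155)*(-100) = 165*(-100) = -16500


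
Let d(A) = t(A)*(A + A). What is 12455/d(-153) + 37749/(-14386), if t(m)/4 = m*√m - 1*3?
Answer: -27580973553641/10511038023984 - 12455*I*√17/9550896 ≈ -2.624 - 0.0053768*I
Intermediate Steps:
t(m) = -12 + 4*m^(3/2) (t(m) = 4*(m*√m - 1*3) = 4*(m^(3/2) - 3) = 4*(-3 + m^(3/2)) = -12 + 4*m^(3/2))
d(A) = 2*A*(-12 + 4*A^(3/2)) (d(A) = (-12 + 4*A^(3/2))*(A + A) = (-12 + 4*A^(3/2))*(2*A) = 2*A*(-12 + 4*A^(3/2)))
12455/d(-153) + 37749/(-14386) = 12455/((8*(-153)*(-3 + (-153)^(3/2)))) + 37749/(-14386) = 12455/((8*(-153)*(-3 - 459*I*√17))) + 37749*(-1/14386) = 12455/(3672 + 561816*I*√17) - 37749/14386 = -37749/14386 + 12455/(3672 + 561816*I*√17)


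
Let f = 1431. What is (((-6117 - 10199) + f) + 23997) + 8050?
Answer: 17162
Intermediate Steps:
(((-6117 - 10199) + f) + 23997) + 8050 = (((-6117 - 10199) + 1431) + 23997) + 8050 = ((-16316 + 1431) + 23997) + 8050 = (-14885 + 23997) + 8050 = 9112 + 8050 = 17162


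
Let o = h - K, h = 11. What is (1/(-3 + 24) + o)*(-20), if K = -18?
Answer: -12200/21 ≈ -580.95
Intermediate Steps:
o = 29 (o = 11 - 1*(-18) = 11 + 18 = 29)
(1/(-3 + 24) + o)*(-20) = (1/(-3 + 24) + 29)*(-20) = (1/21 + 29)*(-20) = (610/21)*(-20) = -12200/21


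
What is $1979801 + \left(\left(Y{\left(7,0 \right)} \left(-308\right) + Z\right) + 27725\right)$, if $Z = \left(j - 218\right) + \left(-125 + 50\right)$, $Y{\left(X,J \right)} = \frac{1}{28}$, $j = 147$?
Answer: $2007369$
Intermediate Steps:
$Y{\left(X,J \right)} = \frac{1}{28}$
$Z = -146$ ($Z = \left(147 - 218\right) + \left(-125 + 50\right) = -71 - 75 = -146$)
$1979801 + \left(\left(Y{\left(7,0 \right)} \left(-308\right) + Z\right) + 27725\right) = 1979801 + \left(\left(\frac{1}{28} \left(-308\right) - 146\right) + 27725\right) = 1979801 + \left(\left(-11 - 146\right) + 27725\right) = 1979801 + \left(-157 + 27725\right) = 1979801 + 27568 = 2007369$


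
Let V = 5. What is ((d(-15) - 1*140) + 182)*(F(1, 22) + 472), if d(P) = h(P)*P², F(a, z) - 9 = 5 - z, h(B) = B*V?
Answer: -7810512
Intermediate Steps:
h(B) = 5*B (h(B) = B*5 = 5*B)
F(a, z) = 14 - z (F(a, z) = 9 + (5 - z) = 14 - z)
d(P) = 5*P³ (d(P) = (5*P)*P² = 5*P³)
((d(-15) - 1*140) + 182)*(F(1, 22) + 472) = ((5*(-15)³ - 1*140) + 182)*((14 - 1*22) + 472) = ((5*(-3375) - 140) + 182)*((14 - 22) + 472) = ((-16875 - 140) + 182)*(-8 + 472) = (-17015 + 182)*464 = -16833*464 = -7810512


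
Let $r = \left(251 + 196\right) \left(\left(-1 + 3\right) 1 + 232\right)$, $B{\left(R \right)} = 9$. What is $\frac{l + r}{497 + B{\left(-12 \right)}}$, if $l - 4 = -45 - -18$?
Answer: $\frac{104575}{506} \approx 206.67$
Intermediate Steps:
$l = -23$ ($l = 4 - 27 = -23$)
$r = 104598$ ($r = 447 \left(2 \cdot 1 + 232\right) = 447 \left(2 + 232\right) = 447 \cdot 234 = 104598$)
$\frac{l + r}{497 + B{\left(-12 \right)}} = \frac{-23 + 104598}{497 + 9} = \frac{104575}{506}$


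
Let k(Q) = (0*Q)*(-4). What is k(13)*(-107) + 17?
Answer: 17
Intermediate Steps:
k(Q) = 0 (k(Q) = 0*(-4) = 0)
k(13)*(-107) + 17 = 0*(-107) + 17 = 0 + 17 = 17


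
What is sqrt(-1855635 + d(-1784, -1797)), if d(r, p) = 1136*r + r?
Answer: I*sqrt(3884043) ≈ 1970.8*I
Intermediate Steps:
d(r, p) = 1137*r
sqrt(-1855635 + d(-1784, -1797)) = sqrt(-1855635 + 1137*(-1784)) = sqrt(-1855635 - 2028408) = sqrt(-3884043) = I*sqrt(3884043)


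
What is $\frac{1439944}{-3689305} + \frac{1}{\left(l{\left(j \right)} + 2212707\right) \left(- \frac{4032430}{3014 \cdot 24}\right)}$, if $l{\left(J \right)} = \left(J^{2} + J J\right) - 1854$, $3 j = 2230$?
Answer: $- \frac{17328535728595478816}{44397735342540431855} \approx -0.3903$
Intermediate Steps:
$j = \frac{2230}{3}$ ($j = \frac{1}{3} \cdot 2230 = \frac{2230}{3} \approx 743.33$)
$l{\left(J \right)} = -1854 + 2 J^{2}$ ($l{\left(J \right)} = \left(J^{2} + J^{2}\right) - 1854 = 2 J^{2} - 1854 = -1854 + 2 J^{2}$)
$\frac{1439944}{-3689305} + \frac{1}{\left(l{\left(j \right)} + 2212707\right) \left(- \frac{4032430}{3014 \cdot 24}\right)} = \frac{1439944}{-3689305} + \frac{1}{\left(\left(-1854 + 2 \left(\frac{2230}{3}\right)^{2}\right) + 2212707\right) \left(- \frac{4032430}{3014 \cdot 24}\right)} = 1439944 \left(- \frac{1}{3689305}\right) + \frac{1}{\left(\left(-1854 + 2 \cdot \frac{4972900}{9}\right) + 2212707\right) \left(- \frac{4032430}{72336}\right)} = - \frac{1439944}{3689305} + \frac{1}{\left(\left(-1854 + \frac{9945800}{9}\right) + 2212707\right) \left(\left(-4032430\right) \frac{1}{72336}\right)} = - \frac{1439944}{3689305} + \frac{1}{\left(\frac{9929114}{9} + 2212707\right) \left(- \frac{2016215}{36168}\right)} = - \frac{1439944}{3689305} + \frac{1}{\frac{29843477}{9}} \left(- \frac{36168}{2016215}\right) = - \frac{1439944}{3689305} + \frac{9}{29843477} \left(- \frac{36168}{2016215}\right) = - \frac{1439944}{3689305} - \frac{325512}{60170865979555} = - \frac{17328535728595478816}{44397735342540431855}$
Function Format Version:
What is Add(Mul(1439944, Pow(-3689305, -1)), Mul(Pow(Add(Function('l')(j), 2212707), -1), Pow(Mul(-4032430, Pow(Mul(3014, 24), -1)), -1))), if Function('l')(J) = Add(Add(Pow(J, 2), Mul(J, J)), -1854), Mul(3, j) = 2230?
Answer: Rational(-17328535728595478816, 44397735342540431855) ≈ -0.39030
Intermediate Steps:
j = Rational(2230, 3) (j = Mul(Rational(1, 3), 2230) = Rational(2230, 3) ≈ 743.33)
Function('l')(J) = Add(-1854, Mul(2, Pow(J, 2))) (Function('l')(J) = Add(Add(Pow(J, 2), Pow(J, 2)), -1854) = Add(Mul(2, Pow(J, 2)), -1854) = Add(-1854, Mul(2, Pow(J, 2))))
Add(Mul(1439944, Pow(-3689305, -1)), Mul(Pow(Add(Function('l')(j), 2212707), -1), Pow(Mul(-4032430, Pow(Mul(3014, 24), -1)), -1))) = Add(Mul(1439944, Pow(-3689305, -1)), Mul(Pow(Add(Add(-1854, Mul(2, Pow(Rational(2230, 3), 2))), 2212707), -1), Pow(Mul(-4032430, Pow(Mul(3014, 24), -1)), -1))) = Add(Mul(1439944, Rational(-1, 3689305)), Mul(Pow(Add(Add(-1854, Mul(2, Rational(4972900, 9))), 2212707), -1), Pow(Mul(-4032430, Pow(72336, -1)), -1))) = Add(Rational(-1439944, 3689305), Mul(Pow(Add(Add(-1854, Rational(9945800, 9)), 2212707), -1), Pow(Mul(-4032430, Rational(1, 72336)), -1))) = Add(Rational(-1439944, 3689305), Mul(Pow(Add(Rational(9929114, 9), 2212707), -1), Pow(Rational(-2016215, 36168), -1))) = Add(Rational(-1439944, 3689305), Mul(Pow(Rational(29843477, 9), -1), Rational(-36168, 2016215))) = Add(Rational(-1439944, 3689305), Mul(Rational(9, 29843477), Rational(-36168, 2016215))) = Add(Rational(-1439944, 3689305), Rational(-325512, 60170865979555)) = Rational(-17328535728595478816, 44397735342540431855)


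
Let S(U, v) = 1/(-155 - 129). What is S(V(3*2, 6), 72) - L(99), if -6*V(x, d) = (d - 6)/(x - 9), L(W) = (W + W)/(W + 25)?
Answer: -14089/8804 ≈ -1.6003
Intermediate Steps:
L(W) = 2*W/(25 + W) (L(W) = (2*W)/(25 + W) = 2*W/(25 + W))
V(x, d) = -(-6 + d)/(6*(-9 + x)) (V(x, d) = -(d - 6)/(6*(x - 9)) = -(-6 + d)/(6*(-9 + x)))
S(U, v) = -1/284 (S(U, v) = 1/(-284) = -1/284)
S(V(3*2, 6), 72) - L(99) = -1/284 - 2*99/(25 + 99) = -1/284 - 2*99/124 = -1/284 - 1*99/62 = -1/284 - 99/62 = -14089/8804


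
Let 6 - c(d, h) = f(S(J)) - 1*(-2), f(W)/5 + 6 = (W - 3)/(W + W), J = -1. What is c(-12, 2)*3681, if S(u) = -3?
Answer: 106749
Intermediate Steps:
f(W) = -30 + 5*(-3 + W)/(2*W) (f(W) = -30 + 5*((W - 3)/(W + W)) = -30 + 5*((-3 + W)/((2*W))) = -30 + 5*((-3 + W)*(1/(2*W))) = -30 + 5*((-3 + W)/(2*W)) = -30 + 5*(-3 + W)/(2*W))
c(d, h) = 29 (c(d, h) = 6 - ((5/2)*(-3 - 11*(-3))/(-3) - 1*(-2)) = 6 - ((5/2)*(-⅓)*(-3 + 33) + 2) = 6 - ((5/2)*(-⅓)*30 + 2) = 6 - (-25 + 2) = 6 - 1*(-23) = 6 + 23 = 29)
c(-12, 2)*3681 = 29*3681 = 106749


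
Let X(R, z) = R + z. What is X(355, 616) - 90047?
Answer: -89076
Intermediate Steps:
X(355, 616) - 90047 = (355 + 616) - 90047 = 971 - 90047 = -89076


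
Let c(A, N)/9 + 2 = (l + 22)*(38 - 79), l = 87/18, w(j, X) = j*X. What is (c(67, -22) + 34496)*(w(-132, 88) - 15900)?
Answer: -676246974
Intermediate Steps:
w(j, X) = X*j
l = 29/6 (l = 87*(1/18) = 29/6 ≈ 4.8333)
c(A, N) = -19839/2 (c(A, N) = -18 + 9*((29/6 + 22)*(38 - 79)) = -18 + 9*((161/6)*(-41)) = -18 + 9*(-6601/6) = -18 - 19803/2 = -19839/2)
(c(67, -22) + 34496)*(w(-132, 88) - 15900) = (-19839/2 + 34496)*(88*(-132) - 15900) = 49153*(-11616 - 15900)/2 = (49153/2)*(-27516) = -676246974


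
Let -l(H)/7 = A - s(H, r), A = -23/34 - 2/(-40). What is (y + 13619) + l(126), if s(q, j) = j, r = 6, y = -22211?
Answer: -2905509/340 ≈ -8545.6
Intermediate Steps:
A = -213/340 (A = -23*1/34 - 2*(-1/40) = -23/34 + 1/20 = -213/340 ≈ -0.62647)
l(H) = 15771/340 (l(H) = -7*(-213/340 - 1*6) = -7*(-213/340 - 6) = -7*(-2253/340) = 15771/340)
(y + 13619) + l(126) = (-22211 + 13619) + 15771/340 = -8592 + 15771/340 = -2905509/340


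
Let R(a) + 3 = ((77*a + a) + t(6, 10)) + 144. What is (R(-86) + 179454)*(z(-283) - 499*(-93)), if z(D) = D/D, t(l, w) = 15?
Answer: 8024036016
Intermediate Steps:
z(D) = 1
R(a) = 156 + 78*a (R(a) = -3 + (((77*a + a) + 15) + 144) = -3 + ((78*a + 15) + 144) = -3 + ((15 + 78*a) + 144) = -3 + (159 + 78*a) = 156 + 78*a)
(R(-86) + 179454)*(z(-283) - 499*(-93)) = ((156 + 78*(-86)) + 179454)*(1 - 499*(-93)) = ((156 - 6708) + 179454)*(1 + 46407) = (-6552 + 179454)*46408 = 172902*46408 = 8024036016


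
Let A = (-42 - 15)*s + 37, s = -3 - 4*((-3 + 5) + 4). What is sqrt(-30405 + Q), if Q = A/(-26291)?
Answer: I*sqrt(21016484620421)/26291 ≈ 174.37*I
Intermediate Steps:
s = -27 (s = -3 - 4*(2 + 4) = -3 - 4*6 = -3 - 24 = -27)
A = 1576 (A = (-42 - 15)*(-27) + 37 = -57*(-27) + 37 = 1539 + 37 = 1576)
Q = -1576/26291 (Q = 1576/(-26291) = 1576*(-1/26291) = -1576/26291 ≈ -0.059944)
sqrt(-30405 + Q) = sqrt(-30405 - 1576/26291) = sqrt(-799379431/26291) = I*sqrt(21016484620421)/26291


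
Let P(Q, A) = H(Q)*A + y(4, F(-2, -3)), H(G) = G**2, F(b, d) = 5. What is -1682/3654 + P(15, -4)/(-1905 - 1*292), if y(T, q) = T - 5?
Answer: -6950/138411 ≈ -0.050213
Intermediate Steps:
y(T, q) = -5 + T
P(Q, A) = -1 + A*Q**2 (P(Q, A) = Q**2*A + (-5 + 4) = A*Q**2 - 1 = -1 + A*Q**2)
-1682/3654 + P(15, -4)/(-1905 - 1*292) = -1682/3654 + (-1 - 4*15**2)/(-1905 - 1*292) = -1682*1/3654 + (-1 - 4*225)/(-1905 - 292) = -29/63 + (-1 - 900)/(-2197) = -29/63 - 901*(-1/2197) = -29/63 + 901/2197 = -6950/138411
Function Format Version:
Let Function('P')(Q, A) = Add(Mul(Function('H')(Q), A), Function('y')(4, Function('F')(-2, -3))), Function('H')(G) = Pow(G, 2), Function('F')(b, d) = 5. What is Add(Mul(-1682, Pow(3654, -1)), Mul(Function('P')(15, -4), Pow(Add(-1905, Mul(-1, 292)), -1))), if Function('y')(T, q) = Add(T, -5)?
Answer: Rational(-6950, 138411) ≈ -0.050213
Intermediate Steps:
Function('y')(T, q) = Add(-5, T)
Function('P')(Q, A) = Add(-1, Mul(A, Pow(Q, 2))) (Function('P')(Q, A) = Add(Mul(Pow(Q, 2), A), Add(-5, 4)) = Add(Mul(A, Pow(Q, 2)), -1) = Add(-1, Mul(A, Pow(Q, 2))))
Add(Mul(-1682, Pow(3654, -1)), Mul(Function('P')(15, -4), Pow(Add(-1905, Mul(-1, 292)), -1))) = Add(Mul(-1682, Pow(3654, -1)), Mul(Add(-1, Mul(-4, Pow(15, 2))), Pow(Add(-1905, Mul(-1, 292)), -1))) = Add(Mul(-1682, Rational(1, 3654)), Mul(Add(-1, Mul(-4, 225)), Pow(Add(-1905, -292), -1))) = Add(Rational(-29, 63), Mul(Add(-1, -900), Pow(-2197, -1))) = Add(Rational(-29, 63), Mul(-901, Rational(-1, 2197))) = Add(Rational(-29, 63), Rational(901, 2197)) = Rational(-6950, 138411)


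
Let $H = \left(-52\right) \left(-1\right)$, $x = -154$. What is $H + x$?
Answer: $-102$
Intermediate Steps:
$H = 52$
$H + x = 52 - 154 = -102$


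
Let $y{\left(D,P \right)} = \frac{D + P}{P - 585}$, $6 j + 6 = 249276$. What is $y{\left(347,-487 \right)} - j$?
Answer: $- \frac{11134025}{268} \approx -41545.0$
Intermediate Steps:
$j = 41545$ ($j = -1 + \frac{1}{6} \cdot 249276 = -1 + 41546 = 41545$)
$y{\left(D,P \right)} = \frac{D + P}{-585 + P}$
$y{\left(347,-487 \right)} - j = \frac{347 - 487}{-585 - 487} - 41545 = \frac{1}{-1072} \left(-140\right) - 41545 = \left(- \frac{1}{1072}\right) \left(-140\right) - 41545 = \frac{35}{268} - 41545 = - \frac{11134025}{268}$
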